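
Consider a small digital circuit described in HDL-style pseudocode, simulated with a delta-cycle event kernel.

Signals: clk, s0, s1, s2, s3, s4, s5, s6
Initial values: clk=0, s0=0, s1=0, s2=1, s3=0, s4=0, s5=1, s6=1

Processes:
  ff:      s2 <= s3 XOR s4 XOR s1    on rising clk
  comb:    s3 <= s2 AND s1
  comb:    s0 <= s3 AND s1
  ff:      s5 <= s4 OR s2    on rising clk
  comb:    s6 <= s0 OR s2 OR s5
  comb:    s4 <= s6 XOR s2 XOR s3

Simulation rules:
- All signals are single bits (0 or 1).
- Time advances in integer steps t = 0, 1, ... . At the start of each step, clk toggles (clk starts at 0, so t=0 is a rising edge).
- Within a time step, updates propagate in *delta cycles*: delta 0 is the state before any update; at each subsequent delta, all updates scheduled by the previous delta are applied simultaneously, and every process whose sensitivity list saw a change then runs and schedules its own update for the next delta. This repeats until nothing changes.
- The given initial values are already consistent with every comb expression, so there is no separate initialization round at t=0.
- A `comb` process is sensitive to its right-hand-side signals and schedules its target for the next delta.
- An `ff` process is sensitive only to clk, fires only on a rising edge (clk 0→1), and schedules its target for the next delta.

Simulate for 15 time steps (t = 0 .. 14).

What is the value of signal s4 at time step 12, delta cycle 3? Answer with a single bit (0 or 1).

t=0 Δ0: s2=1 s1=0 s3=0 s4=0 clk=0 s5=1 s0=0 s6=1
  Δ1: clk:0→1
  Δ2: s2:1→0
  Δ3: s4:0→1
  (3Δ to stable)
t=1 Δ0: s2=0 s1=0 s3=0 s4=1 clk=1 s5=1 s0=0 s6=1
  Δ1: clk:1→0
  (1Δ to stable)
t=2 Δ0: s2=0 s1=0 s3=0 s4=1 clk=0 s5=1 s0=0 s6=1
  Δ1: clk:0→1
  Δ2: s2:0→1
  Δ3: s4:1→0
  (3Δ to stable)
t=3 Δ0: s2=1 s1=0 s3=0 s4=0 clk=1 s5=1 s0=0 s6=1
  Δ1: clk:1→0
  (1Δ to stable)
t=4 Δ0: s2=1 s1=0 s3=0 s4=0 clk=0 s5=1 s0=0 s6=1
  Δ1: clk:0→1
  Δ2: s2:1→0
  Δ3: s4:0→1
  (3Δ to stable)
t=5 Δ0: s2=0 s1=0 s3=0 s4=1 clk=1 s5=1 s0=0 s6=1
  Δ1: clk:1→0
  (1Δ to stable)
t=6 Δ0: s2=0 s1=0 s3=0 s4=1 clk=0 s5=1 s0=0 s6=1
  Δ1: clk:0→1
  Δ2: s2:0→1
  Δ3: s4:1→0
  (3Δ to stable)
t=7 Δ0: s2=1 s1=0 s3=0 s4=0 clk=1 s5=1 s0=0 s6=1
  Δ1: clk:1→0
  (1Δ to stable)
t=8 Δ0: s2=1 s1=0 s3=0 s4=0 clk=0 s5=1 s0=0 s6=1
  Δ1: clk:0→1
  Δ2: s2:1→0
  Δ3: s4:0→1
  (3Δ to stable)
t=9 Δ0: s2=0 s1=0 s3=0 s4=1 clk=1 s5=1 s0=0 s6=1
  Δ1: clk:1→0
  (1Δ to stable)
t=10 Δ0: s2=0 s1=0 s3=0 s4=1 clk=0 s5=1 s0=0 s6=1
  Δ1: clk:0→1
  Δ2: s2:0→1
  Δ3: s4:1→0
  (3Δ to stable)
t=11 Δ0: s2=1 s1=0 s3=0 s4=0 clk=1 s5=1 s0=0 s6=1
  Δ1: clk:1→0
  (1Δ to stable)
t=12 Δ0: s2=1 s1=0 s3=0 s4=0 clk=0 s5=1 s0=0 s6=1
  Δ1: clk:0→1
  Δ2: s2:1→0
  Δ3: s4:0→1
  (3Δ to stable)
t=13 Δ0: s2=0 s1=0 s3=0 s4=1 clk=1 s5=1 s0=0 s6=1
  Δ1: clk:1→0
  (1Δ to stable)
t=14 Δ0: s2=0 s1=0 s3=0 s4=1 clk=0 s5=1 s0=0 s6=1
  Δ1: clk:0→1
  Δ2: s2:0→1
  Δ3: s4:1→0
  (3Δ to stable)

1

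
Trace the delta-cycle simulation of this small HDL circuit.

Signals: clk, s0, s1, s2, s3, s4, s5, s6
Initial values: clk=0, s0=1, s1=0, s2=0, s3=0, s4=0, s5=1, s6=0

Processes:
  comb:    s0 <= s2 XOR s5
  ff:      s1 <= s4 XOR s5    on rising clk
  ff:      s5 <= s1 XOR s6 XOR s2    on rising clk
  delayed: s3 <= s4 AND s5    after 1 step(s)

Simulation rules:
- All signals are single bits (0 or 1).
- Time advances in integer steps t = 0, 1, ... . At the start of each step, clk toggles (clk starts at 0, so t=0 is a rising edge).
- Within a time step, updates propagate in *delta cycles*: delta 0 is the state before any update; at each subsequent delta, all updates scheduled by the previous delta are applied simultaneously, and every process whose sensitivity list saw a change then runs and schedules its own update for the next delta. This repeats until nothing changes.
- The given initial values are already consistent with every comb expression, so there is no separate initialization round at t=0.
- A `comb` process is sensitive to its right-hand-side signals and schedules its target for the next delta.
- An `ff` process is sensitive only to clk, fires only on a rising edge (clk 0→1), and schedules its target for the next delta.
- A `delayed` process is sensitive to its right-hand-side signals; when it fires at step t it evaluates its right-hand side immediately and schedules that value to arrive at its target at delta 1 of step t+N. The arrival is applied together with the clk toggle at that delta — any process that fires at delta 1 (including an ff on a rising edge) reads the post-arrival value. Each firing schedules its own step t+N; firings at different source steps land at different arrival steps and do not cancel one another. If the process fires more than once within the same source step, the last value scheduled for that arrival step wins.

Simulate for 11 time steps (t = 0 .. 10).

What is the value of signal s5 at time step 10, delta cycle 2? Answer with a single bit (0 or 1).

t=0 Δ0: s0=1 clk=0 s5=1 s2=0 s4=0 s1=0 s3=0 s6=0
  Δ1: clk:0→1
  Δ2: s5:1→0, s1:0→1
  Δ3: s0:1→0
  (3Δ to stable)
t=1 Δ0: s0=0 clk=1 s5=0 s2=0 s4=0 s1=1 s3=0 s6=0
  Δ1: clk:1→0
  (1Δ to stable)
t=2 Δ0: s0=0 clk=0 s5=0 s2=0 s4=0 s1=1 s3=0 s6=0
  Δ1: clk:0→1
  Δ2: s5:0→1, s1:1→0
  Δ3: s0:0→1
  (3Δ to stable)
t=3 Δ0: s0=1 clk=1 s5=1 s2=0 s4=0 s1=0 s3=0 s6=0
  Δ1: clk:1→0
  (1Δ to stable)
t=4 Δ0: s0=1 clk=0 s5=1 s2=0 s4=0 s1=0 s3=0 s6=0
  Δ1: clk:0→1
  Δ2: s5:1→0, s1:0→1
  Δ3: s0:1→0
  (3Δ to stable)
t=5 Δ0: s0=0 clk=1 s5=0 s2=0 s4=0 s1=1 s3=0 s6=0
  Δ1: clk:1→0
  (1Δ to stable)
t=6 Δ0: s0=0 clk=0 s5=0 s2=0 s4=0 s1=1 s3=0 s6=0
  Δ1: clk:0→1
  Δ2: s5:0→1, s1:1→0
  Δ3: s0:0→1
  (3Δ to stable)
t=7 Δ0: s0=1 clk=1 s5=1 s2=0 s4=0 s1=0 s3=0 s6=0
  Δ1: clk:1→0
  (1Δ to stable)
t=8 Δ0: s0=1 clk=0 s5=1 s2=0 s4=0 s1=0 s3=0 s6=0
  Δ1: clk:0→1
  Δ2: s5:1→0, s1:0→1
  Δ3: s0:1→0
  (3Δ to stable)
t=9 Δ0: s0=0 clk=1 s5=0 s2=0 s4=0 s1=1 s3=0 s6=0
  Δ1: clk:1→0
  (1Δ to stable)
t=10 Δ0: s0=0 clk=0 s5=0 s2=0 s4=0 s1=1 s3=0 s6=0
  Δ1: clk:0→1
  Δ2: s5:0→1, s1:1→0
  Δ3: s0:0→1
  (3Δ to stable)

1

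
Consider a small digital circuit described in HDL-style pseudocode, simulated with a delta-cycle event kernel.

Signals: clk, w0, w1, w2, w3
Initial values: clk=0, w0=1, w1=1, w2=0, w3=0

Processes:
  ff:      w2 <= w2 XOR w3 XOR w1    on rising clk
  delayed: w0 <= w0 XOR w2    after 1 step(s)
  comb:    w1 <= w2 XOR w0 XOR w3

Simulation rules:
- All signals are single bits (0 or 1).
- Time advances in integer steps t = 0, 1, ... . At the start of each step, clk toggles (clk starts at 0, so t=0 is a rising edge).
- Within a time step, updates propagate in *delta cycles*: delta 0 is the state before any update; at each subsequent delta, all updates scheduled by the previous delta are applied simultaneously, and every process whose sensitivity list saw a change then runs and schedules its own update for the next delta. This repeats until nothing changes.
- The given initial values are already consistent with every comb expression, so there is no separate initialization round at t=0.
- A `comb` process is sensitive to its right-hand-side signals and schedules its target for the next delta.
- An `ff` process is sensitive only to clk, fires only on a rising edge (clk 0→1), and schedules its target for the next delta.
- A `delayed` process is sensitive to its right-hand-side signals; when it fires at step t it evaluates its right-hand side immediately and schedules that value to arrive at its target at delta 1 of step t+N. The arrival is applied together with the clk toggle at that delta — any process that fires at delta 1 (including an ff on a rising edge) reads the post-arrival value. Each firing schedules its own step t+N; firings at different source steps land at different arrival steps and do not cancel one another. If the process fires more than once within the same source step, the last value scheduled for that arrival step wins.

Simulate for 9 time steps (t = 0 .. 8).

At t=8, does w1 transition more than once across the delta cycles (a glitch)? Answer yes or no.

[bits: clk,w2,w1,w3,w0]
t=0: Δ0=00101 Δ1=10101 Δ2=11101 Δ3=11001 | 3Δ
t=1: Δ0=11001 Δ1=01000 Δ2=01100 | 2Δ
t=2: Δ0=01100 Δ1=11101 Δ2=10001 Δ3=10101 | 3Δ
t=3: Δ0=10101 Δ1=00101 | 1Δ
t=4: Δ0=00101 Δ1=10101 Δ2=11101 Δ3=11001 | 3Δ
t=5: Δ0=11001 Δ1=01000 Δ2=01100 | 2Δ
t=6: Δ0=01100 Δ1=11101 Δ2=10001 Δ3=10101 | 3Δ
t=7: Δ0=10101 Δ1=00101 | 1Δ
t=8: Δ0=00101 Δ1=10101 Δ2=11101 Δ3=11001 | 3Δ

no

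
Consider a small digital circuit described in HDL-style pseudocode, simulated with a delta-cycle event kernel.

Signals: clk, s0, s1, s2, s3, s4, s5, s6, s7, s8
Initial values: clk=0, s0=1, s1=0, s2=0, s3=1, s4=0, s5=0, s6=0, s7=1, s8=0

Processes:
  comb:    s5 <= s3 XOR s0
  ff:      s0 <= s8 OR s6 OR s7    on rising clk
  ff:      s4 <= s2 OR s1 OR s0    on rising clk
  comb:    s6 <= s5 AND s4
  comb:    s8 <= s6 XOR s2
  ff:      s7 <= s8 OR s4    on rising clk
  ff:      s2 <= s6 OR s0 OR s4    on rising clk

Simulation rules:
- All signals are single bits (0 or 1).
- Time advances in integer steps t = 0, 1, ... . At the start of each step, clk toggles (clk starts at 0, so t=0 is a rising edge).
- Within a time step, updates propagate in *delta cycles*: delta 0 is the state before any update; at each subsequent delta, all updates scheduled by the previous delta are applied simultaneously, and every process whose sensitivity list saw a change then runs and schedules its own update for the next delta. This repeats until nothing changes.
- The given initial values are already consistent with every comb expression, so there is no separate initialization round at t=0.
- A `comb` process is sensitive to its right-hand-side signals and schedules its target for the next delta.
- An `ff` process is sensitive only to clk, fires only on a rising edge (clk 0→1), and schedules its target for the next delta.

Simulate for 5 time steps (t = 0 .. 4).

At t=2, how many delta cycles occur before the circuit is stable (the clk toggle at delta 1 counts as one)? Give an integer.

2

t0.Δ0 s2=0 s5=0 s0=1 s4=0 s7=1 s1=0 s8=0 s3=1 s6=0 clk=0
t0.Δ1 s2=0 s5=0 s0=1 s4=0 s7=1 s1=0 s8=0 s3=1 s6=0 clk=1
t0.Δ2 s2=1 s5=0 s0=1 s4=1 s7=0 s1=0 s8=0 s3=1 s6=0 clk=1
t0.Δ3 s2=1 s5=0 s0=1 s4=1 s7=0 s1=0 s8=1 s3=1 s6=0 clk=1
t1.Δ0 s2=1 s5=0 s0=1 s4=1 s7=0 s1=0 s8=1 s3=1 s6=0 clk=1
t1.Δ1 s2=1 s5=0 s0=1 s4=1 s7=0 s1=0 s8=1 s3=1 s6=0 clk=0
t2.Δ0 s2=1 s5=0 s0=1 s4=1 s7=0 s1=0 s8=1 s3=1 s6=0 clk=0
t2.Δ1 s2=1 s5=0 s0=1 s4=1 s7=0 s1=0 s8=1 s3=1 s6=0 clk=1
t2.Δ2 s2=1 s5=0 s0=1 s4=1 s7=1 s1=0 s8=1 s3=1 s6=0 clk=1
t3.Δ0 s2=1 s5=0 s0=1 s4=1 s7=1 s1=0 s8=1 s3=1 s6=0 clk=1
t3.Δ1 s2=1 s5=0 s0=1 s4=1 s7=1 s1=0 s8=1 s3=1 s6=0 clk=0
t4.Δ0 s2=1 s5=0 s0=1 s4=1 s7=1 s1=0 s8=1 s3=1 s6=0 clk=0
t4.Δ1 s2=1 s5=0 s0=1 s4=1 s7=1 s1=0 s8=1 s3=1 s6=0 clk=1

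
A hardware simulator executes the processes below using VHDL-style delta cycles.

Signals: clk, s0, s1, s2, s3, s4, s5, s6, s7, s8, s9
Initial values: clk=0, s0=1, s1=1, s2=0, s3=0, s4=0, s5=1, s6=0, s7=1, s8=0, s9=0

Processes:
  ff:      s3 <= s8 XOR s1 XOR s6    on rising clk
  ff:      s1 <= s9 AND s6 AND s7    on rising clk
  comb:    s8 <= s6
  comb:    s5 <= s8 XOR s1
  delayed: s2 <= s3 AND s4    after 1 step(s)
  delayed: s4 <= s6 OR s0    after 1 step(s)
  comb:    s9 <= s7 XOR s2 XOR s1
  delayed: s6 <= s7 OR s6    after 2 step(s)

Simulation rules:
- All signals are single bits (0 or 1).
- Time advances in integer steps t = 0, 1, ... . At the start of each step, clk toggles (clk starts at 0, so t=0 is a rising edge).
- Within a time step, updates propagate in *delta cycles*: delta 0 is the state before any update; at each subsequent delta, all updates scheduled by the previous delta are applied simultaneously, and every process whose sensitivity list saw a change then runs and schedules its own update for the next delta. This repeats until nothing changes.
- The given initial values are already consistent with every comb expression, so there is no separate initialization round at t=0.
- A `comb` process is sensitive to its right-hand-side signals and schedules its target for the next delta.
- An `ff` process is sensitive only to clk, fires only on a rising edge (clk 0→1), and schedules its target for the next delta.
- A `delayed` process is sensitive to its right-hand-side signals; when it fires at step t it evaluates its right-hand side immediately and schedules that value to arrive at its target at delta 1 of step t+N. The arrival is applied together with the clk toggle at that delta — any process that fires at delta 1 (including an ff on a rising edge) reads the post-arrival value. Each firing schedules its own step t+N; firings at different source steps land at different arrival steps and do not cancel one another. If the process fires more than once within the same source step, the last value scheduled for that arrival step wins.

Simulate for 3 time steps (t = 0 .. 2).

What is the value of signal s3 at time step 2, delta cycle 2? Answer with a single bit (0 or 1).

0

[bits: s7,s6,s2,s4,clk,s8,s3,s5,s0,s9,s1]
t=0: Δ0=10000001101 Δ1=10001001101 Δ2=10001011100 Δ3=10001010110 | 3Δ
t=1: Δ0=10001010110 Δ1=10000010110 | 1Δ
t=2: Δ0=10000010110 Δ1=10001010110 Δ2=10001000110 | 2Δ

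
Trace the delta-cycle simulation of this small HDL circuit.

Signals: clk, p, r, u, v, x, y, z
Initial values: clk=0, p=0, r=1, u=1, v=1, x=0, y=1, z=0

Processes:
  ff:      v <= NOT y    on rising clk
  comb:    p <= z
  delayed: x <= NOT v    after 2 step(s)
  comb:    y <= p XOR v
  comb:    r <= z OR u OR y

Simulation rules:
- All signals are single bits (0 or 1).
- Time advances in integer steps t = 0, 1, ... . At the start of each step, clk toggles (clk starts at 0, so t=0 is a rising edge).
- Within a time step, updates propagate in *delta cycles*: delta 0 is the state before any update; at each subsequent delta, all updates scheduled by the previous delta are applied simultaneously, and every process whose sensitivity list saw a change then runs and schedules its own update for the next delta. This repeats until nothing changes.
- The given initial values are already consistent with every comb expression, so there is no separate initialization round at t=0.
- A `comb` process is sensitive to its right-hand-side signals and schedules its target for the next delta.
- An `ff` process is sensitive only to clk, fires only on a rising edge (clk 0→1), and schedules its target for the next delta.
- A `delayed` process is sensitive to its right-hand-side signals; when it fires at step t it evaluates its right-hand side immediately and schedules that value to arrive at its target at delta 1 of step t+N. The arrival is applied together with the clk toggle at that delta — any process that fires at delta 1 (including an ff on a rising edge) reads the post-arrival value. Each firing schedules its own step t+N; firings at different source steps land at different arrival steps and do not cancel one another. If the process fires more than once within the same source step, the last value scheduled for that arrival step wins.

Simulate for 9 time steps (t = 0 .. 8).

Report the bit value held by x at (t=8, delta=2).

0

t=0 Δ0: x=0 u=1 y=1 v=1 r=1 z=0 p=0 clk=0
  Δ1: clk:0→1
  Δ2: v:1→0
  Δ3: y:1→0
  (3Δ to stable)
t=1 Δ0: x=0 u=1 y=0 v=0 r=1 z=0 p=0 clk=1
  Δ1: clk:1→0
  (1Δ to stable)
t=2 Δ0: x=0 u=1 y=0 v=0 r=1 z=0 p=0 clk=0
  Δ1: x:0→1, clk:0→1
  Δ2: v:0→1
  Δ3: y:0→1
  (3Δ to stable)
t=3 Δ0: x=1 u=1 y=1 v=1 r=1 z=0 p=0 clk=1
  Δ1: clk:1→0
  (1Δ to stable)
t=4 Δ0: x=1 u=1 y=1 v=1 r=1 z=0 p=0 clk=0
  Δ1: x:1→0, clk:0→1
  Δ2: v:1→0
  Δ3: y:1→0
  (3Δ to stable)
t=5 Δ0: x=0 u=1 y=0 v=0 r=1 z=0 p=0 clk=1
  Δ1: clk:1→0
  (1Δ to stable)
t=6 Δ0: x=0 u=1 y=0 v=0 r=1 z=0 p=0 clk=0
  Δ1: x:0→1, clk:0→1
  Δ2: v:0→1
  Δ3: y:0→1
  (3Δ to stable)
t=7 Δ0: x=1 u=1 y=1 v=1 r=1 z=0 p=0 clk=1
  Δ1: clk:1→0
  (1Δ to stable)
t=8 Δ0: x=1 u=1 y=1 v=1 r=1 z=0 p=0 clk=0
  Δ1: x:1→0, clk:0→1
  Δ2: v:1→0
  Δ3: y:1→0
  (3Δ to stable)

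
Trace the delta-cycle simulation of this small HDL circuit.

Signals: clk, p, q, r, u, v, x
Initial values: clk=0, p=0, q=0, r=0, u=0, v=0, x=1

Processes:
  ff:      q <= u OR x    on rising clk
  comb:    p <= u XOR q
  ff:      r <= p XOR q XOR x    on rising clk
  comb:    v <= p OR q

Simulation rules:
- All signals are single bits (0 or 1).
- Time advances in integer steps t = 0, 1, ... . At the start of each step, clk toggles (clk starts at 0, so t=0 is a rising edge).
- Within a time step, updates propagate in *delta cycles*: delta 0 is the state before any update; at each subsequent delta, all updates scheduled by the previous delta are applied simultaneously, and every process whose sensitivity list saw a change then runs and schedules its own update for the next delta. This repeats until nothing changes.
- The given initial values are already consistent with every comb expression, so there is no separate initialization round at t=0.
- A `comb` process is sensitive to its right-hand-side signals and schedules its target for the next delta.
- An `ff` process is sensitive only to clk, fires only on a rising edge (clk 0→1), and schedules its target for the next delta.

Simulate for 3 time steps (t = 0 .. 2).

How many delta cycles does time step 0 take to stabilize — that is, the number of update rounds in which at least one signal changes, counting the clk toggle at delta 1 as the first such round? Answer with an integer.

[bits: x,q,clk,u,v,r,p]
t=0: Δ0=1000000 Δ1=1010000 Δ2=1110010 Δ3=1110111 | 3Δ
t=1: Δ0=1110111 Δ1=1100111 | 1Δ
t=2: Δ0=1100111 Δ1=1110111 | 1Δ

3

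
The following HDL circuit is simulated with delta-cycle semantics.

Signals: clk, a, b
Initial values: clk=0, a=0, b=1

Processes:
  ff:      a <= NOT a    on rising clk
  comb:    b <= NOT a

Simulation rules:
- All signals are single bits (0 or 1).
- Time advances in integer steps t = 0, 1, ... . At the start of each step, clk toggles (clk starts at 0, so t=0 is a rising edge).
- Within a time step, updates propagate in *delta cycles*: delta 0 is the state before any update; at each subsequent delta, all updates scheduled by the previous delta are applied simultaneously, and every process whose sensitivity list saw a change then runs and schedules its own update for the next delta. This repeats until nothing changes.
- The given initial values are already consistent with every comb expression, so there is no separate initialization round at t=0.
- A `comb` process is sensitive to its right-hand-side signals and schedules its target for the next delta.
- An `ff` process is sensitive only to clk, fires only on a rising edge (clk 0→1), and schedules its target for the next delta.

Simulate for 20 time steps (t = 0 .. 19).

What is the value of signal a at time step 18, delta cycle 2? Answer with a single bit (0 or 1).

[bits: a,clk,b]
t=0: Δ0=001 Δ1=011 Δ2=111 Δ3=110 | 3Δ
t=1: Δ0=110 Δ1=100 | 1Δ
t=2: Δ0=100 Δ1=110 Δ2=010 Δ3=011 | 3Δ
t=3: Δ0=011 Δ1=001 | 1Δ
t=4: Δ0=001 Δ1=011 Δ2=111 Δ3=110 | 3Δ
t=5: Δ0=110 Δ1=100 | 1Δ
t=6: Δ0=100 Δ1=110 Δ2=010 Δ3=011 | 3Δ
t=7: Δ0=011 Δ1=001 | 1Δ
t=8: Δ0=001 Δ1=011 Δ2=111 Δ3=110 | 3Δ
t=9: Δ0=110 Δ1=100 | 1Δ
t=10: Δ0=100 Δ1=110 Δ2=010 Δ3=011 | 3Δ
t=11: Δ0=011 Δ1=001 | 1Δ
t=12: Δ0=001 Δ1=011 Δ2=111 Δ3=110 | 3Δ
t=13: Δ0=110 Δ1=100 | 1Δ
t=14: Δ0=100 Δ1=110 Δ2=010 Δ3=011 | 3Δ
t=15: Δ0=011 Δ1=001 | 1Δ
t=16: Δ0=001 Δ1=011 Δ2=111 Δ3=110 | 3Δ
t=17: Δ0=110 Δ1=100 | 1Δ
t=18: Δ0=100 Δ1=110 Δ2=010 Δ3=011 | 3Δ
t=19: Δ0=011 Δ1=001 | 1Δ

0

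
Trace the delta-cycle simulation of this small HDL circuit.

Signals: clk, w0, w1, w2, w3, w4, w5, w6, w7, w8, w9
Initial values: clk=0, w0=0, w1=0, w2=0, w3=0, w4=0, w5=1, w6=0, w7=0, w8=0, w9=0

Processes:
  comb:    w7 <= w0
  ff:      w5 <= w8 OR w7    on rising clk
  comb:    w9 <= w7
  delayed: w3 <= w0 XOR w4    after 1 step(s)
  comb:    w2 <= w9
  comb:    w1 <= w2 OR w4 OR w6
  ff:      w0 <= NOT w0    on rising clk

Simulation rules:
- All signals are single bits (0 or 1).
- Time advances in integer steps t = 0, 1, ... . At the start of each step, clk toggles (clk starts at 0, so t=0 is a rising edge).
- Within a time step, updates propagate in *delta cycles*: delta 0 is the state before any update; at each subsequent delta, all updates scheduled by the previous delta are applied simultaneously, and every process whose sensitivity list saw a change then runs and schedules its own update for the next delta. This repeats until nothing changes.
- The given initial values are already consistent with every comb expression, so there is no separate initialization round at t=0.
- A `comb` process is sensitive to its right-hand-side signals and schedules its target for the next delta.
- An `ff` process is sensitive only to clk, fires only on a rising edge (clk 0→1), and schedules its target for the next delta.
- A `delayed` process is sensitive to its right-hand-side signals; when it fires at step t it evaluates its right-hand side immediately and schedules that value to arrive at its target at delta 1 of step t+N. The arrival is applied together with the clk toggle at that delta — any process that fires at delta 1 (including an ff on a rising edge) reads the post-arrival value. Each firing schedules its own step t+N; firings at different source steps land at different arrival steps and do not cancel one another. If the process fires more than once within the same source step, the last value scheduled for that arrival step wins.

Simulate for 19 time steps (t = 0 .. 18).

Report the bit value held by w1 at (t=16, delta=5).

[bits: w8,w5,clk,w1,w4,w7,w2,w9,w3,w6,w0]
t=0: Δ0=01000000000 Δ1=01100000000 Δ2=00100000001 Δ3=00100100001 Δ4=00100101001 Δ5=00100111001 Δ6=00110111001 | 6Δ
t=1: Δ0=00110111001 Δ1=00010111101 | 1Δ
t=2: Δ0=00010111101 Δ1=00110111101 Δ2=01110111100 Δ3=01110011100 Δ4=01110010100 Δ5=01110000100 Δ6=01100000100 | 6Δ
t=3: Δ0=01100000100 Δ1=01000000000 | 1Δ
t=4: Δ0=01000000000 Δ1=01100000000 Δ2=00100000001 Δ3=00100100001 Δ4=00100101001 Δ5=00100111001 Δ6=00110111001 | 6Δ
t=5: Δ0=00110111001 Δ1=00010111101 | 1Δ
t=6: Δ0=00010111101 Δ1=00110111101 Δ2=01110111100 Δ3=01110011100 Δ4=01110010100 Δ5=01110000100 Δ6=01100000100 | 6Δ
t=7: Δ0=01100000100 Δ1=01000000000 | 1Δ
t=8: Δ0=01000000000 Δ1=01100000000 Δ2=00100000001 Δ3=00100100001 Δ4=00100101001 Δ5=00100111001 Δ6=00110111001 | 6Δ
t=9: Δ0=00110111001 Δ1=00010111101 | 1Δ
t=10: Δ0=00010111101 Δ1=00110111101 Δ2=01110111100 Δ3=01110011100 Δ4=01110010100 Δ5=01110000100 Δ6=01100000100 | 6Δ
t=11: Δ0=01100000100 Δ1=01000000000 | 1Δ
t=12: Δ0=01000000000 Δ1=01100000000 Δ2=00100000001 Δ3=00100100001 Δ4=00100101001 Δ5=00100111001 Δ6=00110111001 | 6Δ
t=13: Δ0=00110111001 Δ1=00010111101 | 1Δ
t=14: Δ0=00010111101 Δ1=00110111101 Δ2=01110111100 Δ3=01110011100 Δ4=01110010100 Δ5=01110000100 Δ6=01100000100 | 6Δ
t=15: Δ0=01100000100 Δ1=01000000000 | 1Δ
t=16: Δ0=01000000000 Δ1=01100000000 Δ2=00100000001 Δ3=00100100001 Δ4=00100101001 Δ5=00100111001 Δ6=00110111001 | 6Δ
t=17: Δ0=00110111001 Δ1=00010111101 | 1Δ
t=18: Δ0=00010111101 Δ1=00110111101 Δ2=01110111100 Δ3=01110011100 Δ4=01110010100 Δ5=01110000100 Δ6=01100000100 | 6Δ

0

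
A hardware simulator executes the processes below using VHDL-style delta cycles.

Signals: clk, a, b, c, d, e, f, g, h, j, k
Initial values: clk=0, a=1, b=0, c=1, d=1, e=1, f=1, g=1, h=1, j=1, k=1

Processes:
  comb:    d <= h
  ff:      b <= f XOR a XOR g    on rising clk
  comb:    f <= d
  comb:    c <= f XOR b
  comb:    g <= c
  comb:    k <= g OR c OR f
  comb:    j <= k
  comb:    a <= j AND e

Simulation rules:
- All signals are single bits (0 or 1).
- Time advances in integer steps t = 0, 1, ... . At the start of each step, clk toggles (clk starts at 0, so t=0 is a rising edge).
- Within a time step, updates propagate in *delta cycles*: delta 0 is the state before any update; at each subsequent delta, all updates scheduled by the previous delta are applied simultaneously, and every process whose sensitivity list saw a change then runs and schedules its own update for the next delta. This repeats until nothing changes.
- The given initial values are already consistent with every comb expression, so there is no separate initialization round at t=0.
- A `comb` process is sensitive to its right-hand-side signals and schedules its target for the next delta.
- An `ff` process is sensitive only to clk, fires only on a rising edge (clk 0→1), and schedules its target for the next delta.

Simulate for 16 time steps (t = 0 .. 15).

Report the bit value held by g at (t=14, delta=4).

1

[bits: e,d,k,a,clk,b,h,c,j,g,f]
t=0: Δ0=11110011111 Δ1=11111011111 Δ2=11111111111 Δ3=11111110111 Δ4=11111110101 | 4Δ
t=1: Δ0=11111110101 Δ1=11110110101 | 1Δ
t=2: Δ0=11110110101 Δ1=11111110101 Δ2=11111010101 Δ3=11111011101 Δ4=11111011111 | 4Δ
t=3: Δ0=11111011111 Δ1=11110011111 | 1Δ
t=4: Δ0=11110011111 Δ1=11111011111 Δ2=11111111111 Δ3=11111110111 Δ4=11111110101 | 4Δ
t=5: Δ0=11111110101 Δ1=11110110101 | 1Δ
t=6: Δ0=11110110101 Δ1=11111110101 Δ2=11111010101 Δ3=11111011101 Δ4=11111011111 | 4Δ
t=7: Δ0=11111011111 Δ1=11110011111 | 1Δ
t=8: Δ0=11110011111 Δ1=11111011111 Δ2=11111111111 Δ3=11111110111 Δ4=11111110101 | 4Δ
t=9: Δ0=11111110101 Δ1=11110110101 | 1Δ
t=10: Δ0=11110110101 Δ1=11111110101 Δ2=11111010101 Δ3=11111011101 Δ4=11111011111 | 4Δ
t=11: Δ0=11111011111 Δ1=11110011111 | 1Δ
t=12: Δ0=11110011111 Δ1=11111011111 Δ2=11111111111 Δ3=11111110111 Δ4=11111110101 | 4Δ
t=13: Δ0=11111110101 Δ1=11110110101 | 1Δ
t=14: Δ0=11110110101 Δ1=11111110101 Δ2=11111010101 Δ3=11111011101 Δ4=11111011111 | 4Δ
t=15: Δ0=11111011111 Δ1=11110011111 | 1Δ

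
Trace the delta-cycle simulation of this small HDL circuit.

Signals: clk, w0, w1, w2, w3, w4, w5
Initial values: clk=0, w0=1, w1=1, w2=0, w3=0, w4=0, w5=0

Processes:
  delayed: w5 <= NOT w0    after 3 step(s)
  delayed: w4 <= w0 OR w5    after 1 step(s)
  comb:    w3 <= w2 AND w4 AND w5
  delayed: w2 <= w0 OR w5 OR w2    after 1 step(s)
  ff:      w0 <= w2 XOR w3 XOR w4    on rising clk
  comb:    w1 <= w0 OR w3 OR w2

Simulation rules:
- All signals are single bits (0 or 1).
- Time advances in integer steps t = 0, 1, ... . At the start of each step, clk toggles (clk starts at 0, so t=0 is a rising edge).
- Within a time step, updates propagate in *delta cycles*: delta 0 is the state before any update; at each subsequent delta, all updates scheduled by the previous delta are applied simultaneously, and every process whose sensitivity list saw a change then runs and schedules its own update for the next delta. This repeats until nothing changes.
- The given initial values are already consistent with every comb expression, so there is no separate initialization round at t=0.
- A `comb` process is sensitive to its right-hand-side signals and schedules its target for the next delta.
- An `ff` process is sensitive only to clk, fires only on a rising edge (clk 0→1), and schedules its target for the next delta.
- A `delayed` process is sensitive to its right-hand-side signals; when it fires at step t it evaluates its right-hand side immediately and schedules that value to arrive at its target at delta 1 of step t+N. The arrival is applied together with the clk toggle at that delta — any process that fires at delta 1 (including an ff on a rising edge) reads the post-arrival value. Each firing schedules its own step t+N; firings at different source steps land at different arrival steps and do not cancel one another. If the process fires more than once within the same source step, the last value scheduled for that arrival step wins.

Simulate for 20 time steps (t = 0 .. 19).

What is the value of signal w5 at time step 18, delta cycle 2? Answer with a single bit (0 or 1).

0

t=0 Δ0: w2=0 w1=1 w0=1 clk=0 w4=0 w3=0 w5=0
  Δ1: clk:0→1
  Δ2: w0:1→0
  Δ3: w1:1→0
  (3Δ to stable)
t=1 Δ0: w2=0 w1=0 w0=0 clk=1 w4=0 w3=0 w5=0
  Δ1: clk:1→0
  (1Δ to stable)
t=2 Δ0: w2=0 w1=0 w0=0 clk=0 w4=0 w3=0 w5=0
  Δ1: clk:0→1
  (1Δ to stable)
t=3 Δ0: w2=0 w1=0 w0=0 clk=1 w4=0 w3=0 w5=0
  Δ1: clk:1→0, w5:0→1
  (1Δ to stable)
t=4 Δ0: w2=0 w1=0 w0=0 clk=0 w4=0 w3=0 w5=1
  Δ1: w2:0→1, clk:0→1, w4:0→1
  Δ2: w1:0→1, w3:0→1
  (2Δ to stable)
t=5 Δ0: w2=1 w1=1 w0=0 clk=1 w4=1 w3=1 w5=1
  Δ1: clk:1→0
  (1Δ to stable)
t=6 Δ0: w2=1 w1=1 w0=0 clk=0 w4=1 w3=1 w5=1
  Δ1: clk:0→1
  Δ2: w0:0→1
  (2Δ to stable)
t=7 Δ0: w2=1 w1=1 w0=1 clk=1 w4=1 w3=1 w5=1
  Δ1: clk:1→0
  (1Δ to stable)
t=8 Δ0: w2=1 w1=1 w0=1 clk=0 w4=1 w3=1 w5=1
  Δ1: clk:0→1
  (1Δ to stable)
t=9 Δ0: w2=1 w1=1 w0=1 clk=1 w4=1 w3=1 w5=1
  Δ1: clk:1→0, w5:1→0
  Δ2: w3:1→0
  (2Δ to stable)
t=10 Δ0: w2=1 w1=1 w0=1 clk=0 w4=1 w3=0 w5=0
  Δ1: clk:0→1
  Δ2: w0:1→0
  (2Δ to stable)
t=11 Δ0: w2=1 w1=1 w0=0 clk=1 w4=1 w3=0 w5=0
  Δ1: clk:1→0, w4:1→0
  (1Δ to stable)
t=12 Δ0: w2=1 w1=1 w0=0 clk=0 w4=0 w3=0 w5=0
  Δ1: clk:0→1
  Δ2: w0:0→1
  (2Δ to stable)
t=13 Δ0: w2=1 w1=1 w0=1 clk=1 w4=0 w3=0 w5=0
  Δ1: clk:1→0, w4:0→1, w5:0→1
  Δ2: w3:0→1
  (2Δ to stable)
t=14 Δ0: w2=1 w1=1 w0=1 clk=0 w4=1 w3=1 w5=1
  Δ1: clk:0→1
  (1Δ to stable)
t=15 Δ0: w2=1 w1=1 w0=1 clk=1 w4=1 w3=1 w5=1
  Δ1: clk:1→0, w5:1→0
  Δ2: w3:1→0
  (2Δ to stable)
t=16 Δ0: w2=1 w1=1 w0=1 clk=0 w4=1 w3=0 w5=0
  Δ1: clk:0→1
  Δ2: w0:1→0
  (2Δ to stable)
t=17 Δ0: w2=1 w1=1 w0=0 clk=1 w4=1 w3=0 w5=0
  Δ1: clk:1→0, w4:1→0
  (1Δ to stable)
t=18 Δ0: w2=1 w1=1 w0=0 clk=0 w4=0 w3=0 w5=0
  Δ1: clk:0→1
  Δ2: w0:0→1
  (2Δ to stable)
t=19 Δ0: w2=1 w1=1 w0=1 clk=1 w4=0 w3=0 w5=0
  Δ1: clk:1→0, w4:0→1, w5:0→1
  Δ2: w3:0→1
  (2Δ to stable)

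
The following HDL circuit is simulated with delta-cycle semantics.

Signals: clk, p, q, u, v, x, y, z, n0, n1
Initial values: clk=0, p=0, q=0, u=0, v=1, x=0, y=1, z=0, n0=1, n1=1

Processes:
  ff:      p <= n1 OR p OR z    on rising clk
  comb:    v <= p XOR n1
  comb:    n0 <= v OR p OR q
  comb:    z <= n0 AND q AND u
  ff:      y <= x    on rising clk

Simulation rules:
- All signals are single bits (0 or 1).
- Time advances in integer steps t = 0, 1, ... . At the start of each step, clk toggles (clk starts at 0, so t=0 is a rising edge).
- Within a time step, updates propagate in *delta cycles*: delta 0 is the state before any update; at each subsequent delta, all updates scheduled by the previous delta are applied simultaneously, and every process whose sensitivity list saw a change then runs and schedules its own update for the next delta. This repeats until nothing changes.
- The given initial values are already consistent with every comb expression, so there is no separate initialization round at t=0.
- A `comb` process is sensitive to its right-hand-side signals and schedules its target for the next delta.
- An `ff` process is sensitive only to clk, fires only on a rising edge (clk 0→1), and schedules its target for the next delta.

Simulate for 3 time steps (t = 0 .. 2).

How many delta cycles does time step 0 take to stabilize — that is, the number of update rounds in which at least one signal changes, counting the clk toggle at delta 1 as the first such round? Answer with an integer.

[bits: n1,v,n0,z,clk,x,y,q,u,p]
t=0: Δ0=1110001000 Δ1=1110101000 Δ2=1110100001 Δ3=1010100001 | 3Δ
t=1: Δ0=1010100001 Δ1=1010000001 | 1Δ
t=2: Δ0=1010000001 Δ1=1010100001 | 1Δ

3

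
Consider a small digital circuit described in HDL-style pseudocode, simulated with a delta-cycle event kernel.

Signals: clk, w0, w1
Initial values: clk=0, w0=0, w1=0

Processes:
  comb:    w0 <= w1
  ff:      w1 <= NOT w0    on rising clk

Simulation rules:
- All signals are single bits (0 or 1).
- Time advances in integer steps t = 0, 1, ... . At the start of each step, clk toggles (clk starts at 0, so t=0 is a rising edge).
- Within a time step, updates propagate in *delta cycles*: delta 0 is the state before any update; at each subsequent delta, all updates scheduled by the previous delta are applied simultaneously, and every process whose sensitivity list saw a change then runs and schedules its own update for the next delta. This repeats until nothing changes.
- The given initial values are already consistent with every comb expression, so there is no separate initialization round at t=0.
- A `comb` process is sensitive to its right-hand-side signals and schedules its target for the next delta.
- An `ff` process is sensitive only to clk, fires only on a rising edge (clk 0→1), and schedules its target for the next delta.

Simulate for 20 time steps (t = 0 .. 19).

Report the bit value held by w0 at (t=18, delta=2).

1

[bits: clk,w0,w1]
t=0: Δ0=000 Δ1=100 Δ2=101 Δ3=111 | 3Δ
t=1: Δ0=111 Δ1=011 | 1Δ
t=2: Δ0=011 Δ1=111 Δ2=110 Δ3=100 | 3Δ
t=3: Δ0=100 Δ1=000 | 1Δ
t=4: Δ0=000 Δ1=100 Δ2=101 Δ3=111 | 3Δ
t=5: Δ0=111 Δ1=011 | 1Δ
t=6: Δ0=011 Δ1=111 Δ2=110 Δ3=100 | 3Δ
t=7: Δ0=100 Δ1=000 | 1Δ
t=8: Δ0=000 Δ1=100 Δ2=101 Δ3=111 | 3Δ
t=9: Δ0=111 Δ1=011 | 1Δ
t=10: Δ0=011 Δ1=111 Δ2=110 Δ3=100 | 3Δ
t=11: Δ0=100 Δ1=000 | 1Δ
t=12: Δ0=000 Δ1=100 Δ2=101 Δ3=111 | 3Δ
t=13: Δ0=111 Δ1=011 | 1Δ
t=14: Δ0=011 Δ1=111 Δ2=110 Δ3=100 | 3Δ
t=15: Δ0=100 Δ1=000 | 1Δ
t=16: Δ0=000 Δ1=100 Δ2=101 Δ3=111 | 3Δ
t=17: Δ0=111 Δ1=011 | 1Δ
t=18: Δ0=011 Δ1=111 Δ2=110 Δ3=100 | 3Δ
t=19: Δ0=100 Δ1=000 | 1Δ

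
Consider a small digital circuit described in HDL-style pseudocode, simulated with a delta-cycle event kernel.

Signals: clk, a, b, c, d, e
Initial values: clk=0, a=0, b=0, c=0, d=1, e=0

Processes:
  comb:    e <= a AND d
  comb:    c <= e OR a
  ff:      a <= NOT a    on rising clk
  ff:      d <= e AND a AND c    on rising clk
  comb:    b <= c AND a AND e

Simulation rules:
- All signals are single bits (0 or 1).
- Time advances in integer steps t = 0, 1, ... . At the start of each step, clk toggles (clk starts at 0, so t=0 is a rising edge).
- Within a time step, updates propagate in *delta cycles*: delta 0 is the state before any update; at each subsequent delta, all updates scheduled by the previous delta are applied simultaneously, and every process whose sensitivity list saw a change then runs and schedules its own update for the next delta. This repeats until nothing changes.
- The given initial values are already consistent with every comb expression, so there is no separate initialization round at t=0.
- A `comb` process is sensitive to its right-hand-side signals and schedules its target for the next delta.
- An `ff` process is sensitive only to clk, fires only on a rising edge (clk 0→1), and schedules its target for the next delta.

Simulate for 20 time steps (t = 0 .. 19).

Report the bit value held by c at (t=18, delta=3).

t0.Δ0 a=0 d=1 c=0 clk=0 b=0 e=0
t0.Δ1 a=0 d=1 c=0 clk=1 b=0 e=0
t0.Δ2 a=1 d=0 c=0 clk=1 b=0 e=0
t0.Δ3 a=1 d=0 c=1 clk=1 b=0 e=0
t1.Δ0 a=1 d=0 c=1 clk=1 b=0 e=0
t1.Δ1 a=1 d=0 c=1 clk=0 b=0 e=0
t2.Δ0 a=1 d=0 c=1 clk=0 b=0 e=0
t2.Δ1 a=1 d=0 c=1 clk=1 b=0 e=0
t2.Δ2 a=0 d=0 c=1 clk=1 b=0 e=0
t2.Δ3 a=0 d=0 c=0 clk=1 b=0 e=0
t3.Δ0 a=0 d=0 c=0 clk=1 b=0 e=0
t3.Δ1 a=0 d=0 c=0 clk=0 b=0 e=0
t4.Δ0 a=0 d=0 c=0 clk=0 b=0 e=0
t4.Δ1 a=0 d=0 c=0 clk=1 b=0 e=0
t4.Δ2 a=1 d=0 c=0 clk=1 b=0 e=0
t4.Δ3 a=1 d=0 c=1 clk=1 b=0 e=0
t5.Δ0 a=1 d=0 c=1 clk=1 b=0 e=0
t5.Δ1 a=1 d=0 c=1 clk=0 b=0 e=0
t6.Δ0 a=1 d=0 c=1 clk=0 b=0 e=0
t6.Δ1 a=1 d=0 c=1 clk=1 b=0 e=0
t6.Δ2 a=0 d=0 c=1 clk=1 b=0 e=0
t6.Δ3 a=0 d=0 c=0 clk=1 b=0 e=0
t7.Δ0 a=0 d=0 c=0 clk=1 b=0 e=0
t7.Δ1 a=0 d=0 c=0 clk=0 b=0 e=0
t8.Δ0 a=0 d=0 c=0 clk=0 b=0 e=0
t8.Δ1 a=0 d=0 c=0 clk=1 b=0 e=0
t8.Δ2 a=1 d=0 c=0 clk=1 b=0 e=0
t8.Δ3 a=1 d=0 c=1 clk=1 b=0 e=0
t9.Δ0 a=1 d=0 c=1 clk=1 b=0 e=0
t9.Δ1 a=1 d=0 c=1 clk=0 b=0 e=0
t10.Δ0 a=1 d=0 c=1 clk=0 b=0 e=0
t10.Δ1 a=1 d=0 c=1 clk=1 b=0 e=0
t10.Δ2 a=0 d=0 c=1 clk=1 b=0 e=0
t10.Δ3 a=0 d=0 c=0 clk=1 b=0 e=0
t11.Δ0 a=0 d=0 c=0 clk=1 b=0 e=0
t11.Δ1 a=0 d=0 c=0 clk=0 b=0 e=0
t12.Δ0 a=0 d=0 c=0 clk=0 b=0 e=0
t12.Δ1 a=0 d=0 c=0 clk=1 b=0 e=0
t12.Δ2 a=1 d=0 c=0 clk=1 b=0 e=0
t12.Δ3 a=1 d=0 c=1 clk=1 b=0 e=0
t13.Δ0 a=1 d=0 c=1 clk=1 b=0 e=0
t13.Δ1 a=1 d=0 c=1 clk=0 b=0 e=0
t14.Δ0 a=1 d=0 c=1 clk=0 b=0 e=0
t14.Δ1 a=1 d=0 c=1 clk=1 b=0 e=0
t14.Δ2 a=0 d=0 c=1 clk=1 b=0 e=0
t14.Δ3 a=0 d=0 c=0 clk=1 b=0 e=0
t15.Δ0 a=0 d=0 c=0 clk=1 b=0 e=0
t15.Δ1 a=0 d=0 c=0 clk=0 b=0 e=0
t16.Δ0 a=0 d=0 c=0 clk=0 b=0 e=0
t16.Δ1 a=0 d=0 c=0 clk=1 b=0 e=0
t16.Δ2 a=1 d=0 c=0 clk=1 b=0 e=0
t16.Δ3 a=1 d=0 c=1 clk=1 b=0 e=0
t17.Δ0 a=1 d=0 c=1 clk=1 b=0 e=0
t17.Δ1 a=1 d=0 c=1 clk=0 b=0 e=0
t18.Δ0 a=1 d=0 c=1 clk=0 b=0 e=0
t18.Δ1 a=1 d=0 c=1 clk=1 b=0 e=0
t18.Δ2 a=0 d=0 c=1 clk=1 b=0 e=0
t18.Δ3 a=0 d=0 c=0 clk=1 b=0 e=0
t19.Δ0 a=0 d=0 c=0 clk=1 b=0 e=0
t19.Δ1 a=0 d=0 c=0 clk=0 b=0 e=0

0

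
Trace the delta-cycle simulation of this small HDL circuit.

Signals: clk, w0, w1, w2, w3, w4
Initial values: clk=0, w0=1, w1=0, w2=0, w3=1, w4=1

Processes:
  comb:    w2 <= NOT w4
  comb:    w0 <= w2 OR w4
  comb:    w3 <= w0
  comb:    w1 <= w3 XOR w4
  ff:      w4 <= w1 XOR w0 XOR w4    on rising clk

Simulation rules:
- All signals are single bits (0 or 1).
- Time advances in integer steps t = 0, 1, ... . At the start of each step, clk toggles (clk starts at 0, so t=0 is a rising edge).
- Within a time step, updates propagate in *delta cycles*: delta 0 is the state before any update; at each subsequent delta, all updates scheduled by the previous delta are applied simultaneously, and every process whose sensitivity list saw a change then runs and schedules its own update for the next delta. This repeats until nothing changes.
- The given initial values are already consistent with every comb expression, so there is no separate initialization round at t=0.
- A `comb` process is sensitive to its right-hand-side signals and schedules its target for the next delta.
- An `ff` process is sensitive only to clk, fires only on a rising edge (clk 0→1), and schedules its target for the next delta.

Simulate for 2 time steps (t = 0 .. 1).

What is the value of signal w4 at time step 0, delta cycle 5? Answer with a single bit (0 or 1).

0

t0.Δ0 w0=1 w3=1 w2=0 w1=0 clk=0 w4=1
t0.Δ1 w0=1 w3=1 w2=0 w1=0 clk=1 w4=1
t0.Δ2 w0=1 w3=1 w2=0 w1=0 clk=1 w4=0
t0.Δ3 w0=0 w3=1 w2=1 w1=1 clk=1 w4=0
t0.Δ4 w0=1 w3=0 w2=1 w1=1 clk=1 w4=0
t0.Δ5 w0=1 w3=1 w2=1 w1=0 clk=1 w4=0
t0.Δ6 w0=1 w3=1 w2=1 w1=1 clk=1 w4=0
t1.Δ0 w0=1 w3=1 w2=1 w1=1 clk=1 w4=0
t1.Δ1 w0=1 w3=1 w2=1 w1=1 clk=0 w4=0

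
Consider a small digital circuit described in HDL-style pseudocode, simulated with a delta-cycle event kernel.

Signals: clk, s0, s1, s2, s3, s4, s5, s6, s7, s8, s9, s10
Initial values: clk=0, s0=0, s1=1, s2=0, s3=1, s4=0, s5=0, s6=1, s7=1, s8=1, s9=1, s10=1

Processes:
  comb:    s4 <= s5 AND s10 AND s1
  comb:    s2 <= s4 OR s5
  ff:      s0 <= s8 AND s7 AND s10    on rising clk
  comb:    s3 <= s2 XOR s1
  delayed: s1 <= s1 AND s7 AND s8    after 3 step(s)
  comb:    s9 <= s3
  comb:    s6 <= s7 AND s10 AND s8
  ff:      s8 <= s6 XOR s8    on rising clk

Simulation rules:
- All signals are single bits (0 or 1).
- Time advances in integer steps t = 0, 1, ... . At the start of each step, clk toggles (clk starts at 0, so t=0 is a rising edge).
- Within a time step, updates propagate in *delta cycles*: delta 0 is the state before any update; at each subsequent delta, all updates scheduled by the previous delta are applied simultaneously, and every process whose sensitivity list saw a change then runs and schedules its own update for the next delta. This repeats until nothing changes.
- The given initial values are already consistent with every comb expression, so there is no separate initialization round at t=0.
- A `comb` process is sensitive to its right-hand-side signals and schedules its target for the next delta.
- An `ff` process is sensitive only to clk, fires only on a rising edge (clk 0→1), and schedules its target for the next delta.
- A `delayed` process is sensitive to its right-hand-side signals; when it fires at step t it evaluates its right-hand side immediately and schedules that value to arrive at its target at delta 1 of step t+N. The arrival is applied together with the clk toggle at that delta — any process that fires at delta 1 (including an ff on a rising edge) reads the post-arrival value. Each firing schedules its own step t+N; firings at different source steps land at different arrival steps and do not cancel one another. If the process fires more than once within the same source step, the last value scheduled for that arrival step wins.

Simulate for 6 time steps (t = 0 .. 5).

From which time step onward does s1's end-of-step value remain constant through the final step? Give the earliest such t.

t0.Δ0 s2=0 s7=1 s10=1 s4=0 s3=1 s9=1 s1=1 s6=1 s5=0 clk=0 s8=1 s0=0
t0.Δ1 s2=0 s7=1 s10=1 s4=0 s3=1 s9=1 s1=1 s6=1 s5=0 clk=1 s8=1 s0=0
t0.Δ2 s2=0 s7=1 s10=1 s4=0 s3=1 s9=1 s1=1 s6=1 s5=0 clk=1 s8=0 s0=1
t0.Δ3 s2=0 s7=1 s10=1 s4=0 s3=1 s9=1 s1=1 s6=0 s5=0 clk=1 s8=0 s0=1
t1.Δ0 s2=0 s7=1 s10=1 s4=0 s3=1 s9=1 s1=1 s6=0 s5=0 clk=1 s8=0 s0=1
t1.Δ1 s2=0 s7=1 s10=1 s4=0 s3=1 s9=1 s1=1 s6=0 s5=0 clk=0 s8=0 s0=1
t2.Δ0 s2=0 s7=1 s10=1 s4=0 s3=1 s9=1 s1=1 s6=0 s5=0 clk=0 s8=0 s0=1
t2.Δ1 s2=0 s7=1 s10=1 s4=0 s3=1 s9=1 s1=1 s6=0 s5=0 clk=1 s8=0 s0=1
t2.Δ2 s2=0 s7=1 s10=1 s4=0 s3=1 s9=1 s1=1 s6=0 s5=0 clk=1 s8=0 s0=0
t3.Δ0 s2=0 s7=1 s10=1 s4=0 s3=1 s9=1 s1=1 s6=0 s5=0 clk=1 s8=0 s0=0
t3.Δ1 s2=0 s7=1 s10=1 s4=0 s3=1 s9=1 s1=0 s6=0 s5=0 clk=0 s8=0 s0=0
t3.Δ2 s2=0 s7=1 s10=1 s4=0 s3=0 s9=1 s1=0 s6=0 s5=0 clk=0 s8=0 s0=0
t3.Δ3 s2=0 s7=1 s10=1 s4=0 s3=0 s9=0 s1=0 s6=0 s5=0 clk=0 s8=0 s0=0
t4.Δ0 s2=0 s7=1 s10=1 s4=0 s3=0 s9=0 s1=0 s6=0 s5=0 clk=0 s8=0 s0=0
t4.Δ1 s2=0 s7=1 s10=1 s4=0 s3=0 s9=0 s1=0 s6=0 s5=0 clk=1 s8=0 s0=0
t5.Δ0 s2=0 s7=1 s10=1 s4=0 s3=0 s9=0 s1=0 s6=0 s5=0 clk=1 s8=0 s0=0
t5.Δ1 s2=0 s7=1 s10=1 s4=0 s3=0 s9=0 s1=0 s6=0 s5=0 clk=0 s8=0 s0=0

3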